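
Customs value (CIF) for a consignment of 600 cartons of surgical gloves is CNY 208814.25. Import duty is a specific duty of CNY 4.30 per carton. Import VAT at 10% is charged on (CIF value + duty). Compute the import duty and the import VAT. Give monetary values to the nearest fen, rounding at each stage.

Import duty: CNY 2580.00; import VAT: CNY 21139.43

Import duty = 600 × 4.30 = 2580.00
VAT base = CIF + duty = 208814.25 + 2580.00 = 211394.25
Import VAT = 211394.25 × 10% = 21139.43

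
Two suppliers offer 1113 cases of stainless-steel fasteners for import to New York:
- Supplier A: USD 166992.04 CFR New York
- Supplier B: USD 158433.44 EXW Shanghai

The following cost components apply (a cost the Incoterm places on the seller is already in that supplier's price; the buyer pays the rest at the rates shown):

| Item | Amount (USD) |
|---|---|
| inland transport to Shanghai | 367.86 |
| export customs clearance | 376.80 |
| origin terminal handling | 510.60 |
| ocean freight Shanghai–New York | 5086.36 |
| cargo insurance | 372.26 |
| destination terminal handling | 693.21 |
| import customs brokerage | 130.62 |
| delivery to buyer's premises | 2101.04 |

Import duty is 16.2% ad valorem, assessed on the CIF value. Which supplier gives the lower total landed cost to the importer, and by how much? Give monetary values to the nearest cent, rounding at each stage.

Supplier B is cheaper by USD 2576.13

Supplier A (CFR):
CIF value = CFR price + insurance = 166992.04 + 372.26 = 167364.30
Import duty = 167364.30 × 16.2% = 27113.02
Buyer bears (A): 372.26 + 693.21 + 130.62 + 2101.04 = 3297.13
Landed cost (A) = invoice 166992.04 + 3297.13 + duty 27113.02 = 197402.19
Supplier B (EXW):
CIF value = EXW price + inland to port + export clearance + origin terminal + freight + insurance = 158433.44 + 367.86 + 376.80 + 510.60 + 5086.36 + 372.26 = 165147.32
Import duty = 165147.32 × 16.2% = 26753.87
Buyer bears (B): 367.86 + 376.80 + 510.60 + 5086.36 + 372.26 + 693.21 + 130.62 + 2101.04 = 9638.75
Landed cost (B) = invoice 158433.44 + 9638.75 + duty 26753.87 = 194826.06
Difference = |197402.19 − 194826.06| = 2576.13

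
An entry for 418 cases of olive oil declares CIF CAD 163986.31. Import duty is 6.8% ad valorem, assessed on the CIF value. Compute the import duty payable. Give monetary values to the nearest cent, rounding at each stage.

Import duty = 163986.31 × 6.8% = 11151.07

Import duty: CAD 11151.07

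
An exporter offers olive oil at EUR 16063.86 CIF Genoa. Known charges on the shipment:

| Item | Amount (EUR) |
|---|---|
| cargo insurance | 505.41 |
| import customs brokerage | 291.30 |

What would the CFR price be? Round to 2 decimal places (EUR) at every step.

Not relevant to the conversion: brokerage — on the buyer under both terms; not part of either seller's price.
From CIF to CFR, the seller no longer bears: insurance.
CFR price = 16063.86 − 505.41 = 15558.45

CFR price: EUR 15558.45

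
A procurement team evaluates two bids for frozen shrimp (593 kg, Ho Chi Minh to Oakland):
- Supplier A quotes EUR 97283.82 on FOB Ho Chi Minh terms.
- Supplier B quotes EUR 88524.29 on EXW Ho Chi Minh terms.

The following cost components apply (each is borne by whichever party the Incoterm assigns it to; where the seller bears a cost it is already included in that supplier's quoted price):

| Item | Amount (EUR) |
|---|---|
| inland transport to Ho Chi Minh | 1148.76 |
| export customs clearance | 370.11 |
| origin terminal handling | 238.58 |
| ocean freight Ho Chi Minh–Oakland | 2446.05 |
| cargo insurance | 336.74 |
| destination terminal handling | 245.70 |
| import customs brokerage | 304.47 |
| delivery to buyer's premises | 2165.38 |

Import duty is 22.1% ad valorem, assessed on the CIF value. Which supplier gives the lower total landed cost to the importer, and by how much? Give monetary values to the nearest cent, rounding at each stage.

Supplier A (FOB):
CIF value = FOB price + freight + insurance = 97283.82 + 2446.05 + 336.74 = 100066.61
Import duty = 100066.61 × 22.1% = 22114.72
Buyer bears (A): 2446.05 + 336.74 + 245.70 + 304.47 + 2165.38 = 5498.34
Landed cost (A) = invoice 97283.82 + 5498.34 + duty 22114.72 = 124896.88
Supplier B (EXW):
CIF value = EXW price + inland to port + export clearance + origin terminal + freight + insurance = 88524.29 + 1148.76 + 370.11 + 238.58 + 2446.05 + 336.74 = 93064.53
Import duty = 93064.53 × 22.1% = 20567.26
Buyer bears (B): 1148.76 + 370.11 + 238.58 + 2446.05 + 336.74 + 245.70 + 304.47 + 2165.38 = 7255.79
Landed cost (B) = invoice 88524.29 + 7255.79 + duty 20567.26 = 116347.34
Difference = |124896.88 − 116347.34| = 8549.54

Supplier B is cheaper by EUR 8549.54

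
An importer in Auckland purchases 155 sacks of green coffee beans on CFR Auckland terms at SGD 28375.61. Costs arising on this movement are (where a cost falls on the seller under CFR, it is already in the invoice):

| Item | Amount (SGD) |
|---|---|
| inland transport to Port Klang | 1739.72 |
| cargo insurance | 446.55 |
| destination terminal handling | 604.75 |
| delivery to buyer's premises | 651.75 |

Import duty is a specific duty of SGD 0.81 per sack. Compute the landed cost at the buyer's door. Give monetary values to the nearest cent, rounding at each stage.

CFR: the seller pays costs through ocean freight to the destination port, but not insurance.
Already in the invoice (seller's account under CFR): inland to port — exclude.
CIF value = CFR price + insurance = 28375.61 + 446.55 = 28822.16
Import duty = 155 × 0.81 = 125.55
Buyer bears: insurance 446.55 + destination terminal 604.75 + delivery 651.75 + duty 125.55 = 1828.60
Landed cost = invoice 28375.61 + 1828.60 = 30204.21

Total landed cost: SGD 30204.21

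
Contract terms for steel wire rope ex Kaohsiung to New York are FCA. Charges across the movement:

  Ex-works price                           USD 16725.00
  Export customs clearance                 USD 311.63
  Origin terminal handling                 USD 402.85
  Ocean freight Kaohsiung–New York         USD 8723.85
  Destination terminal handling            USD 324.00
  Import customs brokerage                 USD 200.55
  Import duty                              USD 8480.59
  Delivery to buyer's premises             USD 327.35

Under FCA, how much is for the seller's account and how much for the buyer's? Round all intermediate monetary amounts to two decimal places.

Seller: USD 17036.63; buyer: USD 18459.19

FCA: the seller delivers export-cleared goods to the carrier; the buyer bears costs from that point.
Seller's account: goods 16725.00 + export clearance 311.63 = 17036.63
Buyer's account: origin terminal 402.85 + freight 8723.85 + destination terminal 324.00 + brokerage 200.55 + duty 8480.59 + delivery 327.35 = 18459.19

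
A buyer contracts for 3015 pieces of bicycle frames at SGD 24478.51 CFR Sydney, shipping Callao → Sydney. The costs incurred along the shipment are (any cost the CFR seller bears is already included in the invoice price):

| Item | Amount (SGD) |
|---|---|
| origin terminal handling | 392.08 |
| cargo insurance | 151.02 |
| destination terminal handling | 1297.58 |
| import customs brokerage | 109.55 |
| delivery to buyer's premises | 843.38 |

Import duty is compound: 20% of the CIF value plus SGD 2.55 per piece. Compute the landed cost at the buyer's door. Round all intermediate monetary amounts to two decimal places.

Total landed cost: SGD 39494.20

CFR: the seller pays costs through ocean freight to the destination port, but not insurance.
Already in the invoice (seller's account under CFR): origin terminal — exclude.
CIF value = CFR price + insurance = 24478.51 + 151.02 = 24629.53
Ad valorem component: 24629.53 × 20% = 4925.91
Specific component: 3015 × 2.55 = 7688.25
Import duty = 4925.91 + 7688.25 = 12614.16
Buyer bears: insurance 151.02 + destination terminal 1297.58 + brokerage 109.55 + delivery 843.38 + duty 12614.16 = 15015.69
Landed cost = invoice 24478.51 + 15015.69 = 39494.20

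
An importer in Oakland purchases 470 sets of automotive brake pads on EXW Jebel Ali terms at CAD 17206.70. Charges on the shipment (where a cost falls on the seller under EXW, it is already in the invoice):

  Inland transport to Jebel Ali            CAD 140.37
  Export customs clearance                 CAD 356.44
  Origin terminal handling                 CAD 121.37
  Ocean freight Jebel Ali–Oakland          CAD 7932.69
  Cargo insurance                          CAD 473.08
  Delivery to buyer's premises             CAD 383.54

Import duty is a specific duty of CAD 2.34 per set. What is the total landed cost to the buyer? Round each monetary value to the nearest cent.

Total landed cost: CAD 27713.99

EXW: the seller makes goods available at their premises; the buyer bears all onward costs.
CIF value = EXW price + inland to port + export clearance + origin terminal + freight + insurance = 17206.70 + 140.37 + 356.44 + 121.37 + 7932.69 + 473.08 = 26230.65
Import duty = 470 × 2.34 = 1099.80
Buyer bears: inland to port 140.37 + export clearance 356.44 + origin terminal 121.37 + freight 7932.69 + insurance 473.08 + delivery 383.54 + duty 1099.80 = 10507.29
Landed cost = invoice 17206.70 + 10507.29 = 27713.99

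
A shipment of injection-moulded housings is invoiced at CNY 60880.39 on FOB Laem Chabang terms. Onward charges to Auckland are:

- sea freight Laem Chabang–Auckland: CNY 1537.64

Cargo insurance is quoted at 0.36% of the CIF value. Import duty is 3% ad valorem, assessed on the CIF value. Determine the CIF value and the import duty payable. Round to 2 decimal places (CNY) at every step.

CIF value: CNY 62643.55; import duty: CNY 1879.31

Let C be the CIF value. C = FOB price + freight + 0.36% × C
C − 0.36% × C = 60880.39 + 1537.64
0.9964 × C = 62418.03
C = 62418.03 / 0.9964 = 62643.55
Insurance premium = 0.36% × 62643.55 = 225.52
Import duty = 62643.55 × 3% = 1879.31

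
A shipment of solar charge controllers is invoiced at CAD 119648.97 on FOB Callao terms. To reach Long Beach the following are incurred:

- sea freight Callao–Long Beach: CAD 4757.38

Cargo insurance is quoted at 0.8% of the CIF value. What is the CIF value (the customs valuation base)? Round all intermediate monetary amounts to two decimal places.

CIF value: CAD 125409.63

Let C be the CIF value. C = FOB price + freight + 0.8% × C
C − 0.8% × C = 119648.97 + 4757.38
0.992 × C = 124406.35
C = 124406.35 / 0.992 = 125409.63
Insurance premium = 0.8% × 125409.63 = 1003.28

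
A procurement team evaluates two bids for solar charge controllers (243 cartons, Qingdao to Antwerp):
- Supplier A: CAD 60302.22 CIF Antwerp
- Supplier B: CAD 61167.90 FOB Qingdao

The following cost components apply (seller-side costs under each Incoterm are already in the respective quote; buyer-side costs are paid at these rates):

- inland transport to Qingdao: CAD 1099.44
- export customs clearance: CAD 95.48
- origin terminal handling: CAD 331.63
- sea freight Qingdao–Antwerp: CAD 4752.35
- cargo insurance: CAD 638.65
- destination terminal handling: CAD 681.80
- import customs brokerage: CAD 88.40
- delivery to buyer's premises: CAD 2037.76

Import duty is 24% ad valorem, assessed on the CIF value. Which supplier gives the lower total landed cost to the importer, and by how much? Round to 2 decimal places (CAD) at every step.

Supplier A (CIF):
The CIF price already equals the CIF value: 60302.22
Import duty = 60302.22 × 24% = 14472.53
Buyer bears (A): 681.80 + 88.40 + 2037.76 = 2807.96
Landed cost (A) = invoice 60302.22 + 2807.96 + duty 14472.53 = 77582.71
Supplier B (FOB):
CIF value = FOB price + freight + insurance = 61167.90 + 4752.35 + 638.65 = 66558.90
Import duty = 66558.90 × 24% = 15974.14
Buyer bears (B): 4752.35 + 638.65 + 681.80 + 88.40 + 2037.76 = 8198.96
Landed cost (B) = invoice 61167.90 + 8198.96 + duty 15974.14 = 85341.00
Difference = |77582.71 − 85341.00| = 7758.29

Supplier A is cheaper by CAD 7758.29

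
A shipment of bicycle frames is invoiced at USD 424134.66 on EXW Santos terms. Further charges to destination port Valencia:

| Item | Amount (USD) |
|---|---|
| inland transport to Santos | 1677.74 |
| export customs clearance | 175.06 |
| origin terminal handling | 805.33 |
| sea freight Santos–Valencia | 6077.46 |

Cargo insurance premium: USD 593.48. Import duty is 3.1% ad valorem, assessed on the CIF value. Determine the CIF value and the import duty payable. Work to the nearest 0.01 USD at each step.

CIF value: USD 433463.73; import duty: USD 13437.38

CIF = EXW price + pre-shipment costs + freight + insurance
CIF = 424134.66 + 1677.74 + 175.06 + 805.33 + 6077.46 + 593.48 = 433463.73
Import duty = 433463.73 × 3.1% = 13437.38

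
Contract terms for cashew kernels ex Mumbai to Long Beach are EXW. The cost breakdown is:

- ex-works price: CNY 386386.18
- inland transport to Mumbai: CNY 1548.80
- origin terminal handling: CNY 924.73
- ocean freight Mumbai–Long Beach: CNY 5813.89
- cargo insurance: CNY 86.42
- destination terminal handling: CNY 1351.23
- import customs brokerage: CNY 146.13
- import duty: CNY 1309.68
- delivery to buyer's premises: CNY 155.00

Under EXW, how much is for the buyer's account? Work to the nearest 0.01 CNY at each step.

Buyer's account: CNY 11335.88

EXW: the seller makes goods available at their premises; the buyer bears all onward costs.
Seller's account: goods 386386.18 = 386386.18
Buyer's account: inland to port 1548.80 + origin terminal 924.73 + freight 5813.89 + insurance 86.42 + destination terminal 1351.23 + brokerage 146.13 + duty 1309.68 + delivery 155.00 = 11335.88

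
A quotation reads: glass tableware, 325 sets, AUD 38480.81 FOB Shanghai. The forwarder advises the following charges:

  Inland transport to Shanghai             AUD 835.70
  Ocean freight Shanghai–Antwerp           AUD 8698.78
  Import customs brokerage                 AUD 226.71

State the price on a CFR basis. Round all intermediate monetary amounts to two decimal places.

Not relevant to the conversion: inland to port — on the seller under both FOB and CFR; already in the FOB price and stays in the CFR price. brokerage — on the buyer under both terms; not part of either seller's price.
From FOB to CFR, the seller additionally bears: freight.
CFR price = 38480.81 + 8698.78 = 47179.59

CFR price: AUD 47179.59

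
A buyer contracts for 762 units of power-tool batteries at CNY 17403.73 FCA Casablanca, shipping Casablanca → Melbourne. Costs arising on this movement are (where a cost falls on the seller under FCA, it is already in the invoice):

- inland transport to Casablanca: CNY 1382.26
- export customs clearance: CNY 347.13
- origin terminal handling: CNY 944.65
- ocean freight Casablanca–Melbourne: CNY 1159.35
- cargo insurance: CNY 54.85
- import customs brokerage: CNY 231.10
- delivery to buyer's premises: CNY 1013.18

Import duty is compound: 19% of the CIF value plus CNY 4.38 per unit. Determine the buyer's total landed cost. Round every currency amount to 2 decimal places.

FCA: the seller delivers export-cleared goods to the carrier; the buyer bears costs from that point.
Already in the invoice (seller's account under FCA): inland to port, export clearance — exclude.
CIF value = FCA price + origin terminal + freight + insurance = 17403.73 + 944.65 + 1159.35 + 54.85 = 19562.58
Ad valorem component: 19562.58 × 19% = 3716.89
Specific component: 762 × 4.38 = 3337.56
Import duty = 3716.89 + 3337.56 = 7054.45
Buyer bears: origin terminal 944.65 + freight 1159.35 + insurance 54.85 + brokerage 231.10 + delivery 1013.18 + duty 7054.45 = 10457.58
Landed cost = invoice 17403.73 + 10457.58 = 27861.31

Total landed cost: CNY 27861.31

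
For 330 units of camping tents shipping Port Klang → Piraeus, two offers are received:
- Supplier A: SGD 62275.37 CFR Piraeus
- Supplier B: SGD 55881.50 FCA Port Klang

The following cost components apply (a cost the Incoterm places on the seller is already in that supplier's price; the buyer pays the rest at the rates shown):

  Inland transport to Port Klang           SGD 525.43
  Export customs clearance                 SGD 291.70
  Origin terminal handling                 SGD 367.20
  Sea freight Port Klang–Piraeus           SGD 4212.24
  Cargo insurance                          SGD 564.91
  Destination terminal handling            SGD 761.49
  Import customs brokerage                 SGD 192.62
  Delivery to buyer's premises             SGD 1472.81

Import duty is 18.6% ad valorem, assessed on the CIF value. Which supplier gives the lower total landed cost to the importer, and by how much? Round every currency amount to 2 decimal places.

Supplier B is cheaper by SGD 2151.91

Supplier A (CFR):
CIF value = CFR price + insurance = 62275.37 + 564.91 = 62840.28
Import duty = 62840.28 × 18.6% = 11688.29
Buyer bears (A): 564.91 + 761.49 + 192.62 + 1472.81 = 2991.83
Landed cost (A) = invoice 62275.37 + 2991.83 + duty 11688.29 = 76955.49
Supplier B (FCA):
CIF value = FCA price + origin terminal + freight + insurance = 55881.50 + 367.20 + 4212.24 + 564.91 = 61025.85
Import duty = 61025.85 × 18.6% = 11350.81
Buyer bears (B): 367.20 + 4212.24 + 564.91 + 761.49 + 192.62 + 1472.81 = 7571.27
Landed cost (B) = invoice 55881.50 + 7571.27 + duty 11350.81 = 74803.58
Difference = |76955.49 − 74803.58| = 2151.91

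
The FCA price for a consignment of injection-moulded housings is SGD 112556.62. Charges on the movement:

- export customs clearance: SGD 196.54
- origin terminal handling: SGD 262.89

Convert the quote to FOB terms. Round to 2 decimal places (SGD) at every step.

FOB price: SGD 112819.51

Not relevant to the conversion: export clearance — on the seller under both FCA and FOB; already in the FCA price and stays in the FOB price.
From FCA to FOB, the seller additionally bears: origin terminal.
FOB price = 112556.62 + 262.89 = 112819.51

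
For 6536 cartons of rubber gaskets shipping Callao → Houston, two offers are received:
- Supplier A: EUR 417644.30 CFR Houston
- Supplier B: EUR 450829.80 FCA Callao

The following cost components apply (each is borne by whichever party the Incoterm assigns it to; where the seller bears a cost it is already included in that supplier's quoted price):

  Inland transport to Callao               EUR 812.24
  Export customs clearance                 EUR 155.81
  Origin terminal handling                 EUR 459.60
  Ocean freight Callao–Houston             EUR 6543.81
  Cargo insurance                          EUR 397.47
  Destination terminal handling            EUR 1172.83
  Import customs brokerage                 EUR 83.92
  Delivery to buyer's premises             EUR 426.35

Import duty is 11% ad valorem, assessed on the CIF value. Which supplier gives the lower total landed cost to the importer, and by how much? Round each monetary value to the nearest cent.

Supplier A (CFR):
CIF value = CFR price + insurance = 417644.30 + 397.47 = 418041.77
Import duty = 418041.77 × 11% = 45984.59
Buyer bears (A): 397.47 + 1172.83 + 83.92 + 426.35 = 2080.57
Landed cost (A) = invoice 417644.30 + 2080.57 + duty 45984.59 = 465709.46
Supplier B (FCA):
CIF value = FCA price + origin terminal + freight + insurance = 450829.80 + 459.60 + 6543.81 + 397.47 = 458230.68
Import duty = 458230.68 × 11% = 50405.37
Buyer bears (B): 459.60 + 6543.81 + 397.47 + 1172.83 + 83.92 + 426.35 = 9083.98
Landed cost (B) = invoice 450829.80 + 9083.98 + duty 50405.37 = 510319.15
Difference = |465709.46 − 510319.15| = 44609.69

Supplier A is cheaper by EUR 44609.69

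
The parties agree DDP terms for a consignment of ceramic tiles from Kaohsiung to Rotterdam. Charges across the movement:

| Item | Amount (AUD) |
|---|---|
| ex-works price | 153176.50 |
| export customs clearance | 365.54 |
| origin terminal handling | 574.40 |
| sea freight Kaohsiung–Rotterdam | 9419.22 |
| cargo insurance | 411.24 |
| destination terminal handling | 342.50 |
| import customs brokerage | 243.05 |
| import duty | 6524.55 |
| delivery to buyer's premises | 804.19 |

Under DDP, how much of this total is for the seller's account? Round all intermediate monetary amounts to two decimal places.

DDP: the seller bears all costs including import duty.
Seller's account: goods 153176.50 + export clearance 365.54 + origin terminal 574.40 + freight 9419.22 + insurance 411.24 + destination terminal 342.50 + brokerage 243.05 + duty 6524.55 + delivery 804.19 = 171861.19
Buyer's account: 0.00

Seller's account: AUD 171861.19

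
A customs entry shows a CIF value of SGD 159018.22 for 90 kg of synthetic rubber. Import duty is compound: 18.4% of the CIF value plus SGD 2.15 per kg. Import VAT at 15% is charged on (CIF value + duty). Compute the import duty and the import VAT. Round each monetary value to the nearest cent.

Ad valorem component: 159018.22 × 18.4% = 29259.35
Specific component: 90 × 2.15 = 193.50
Import duty = 29259.35 + 193.50 = 29452.85
VAT base = CIF + duty = 159018.22 + 29452.85 = 188471.07
Import VAT = 188471.07 × 15% = 28270.66

Import duty: SGD 29452.85; import VAT: SGD 28270.66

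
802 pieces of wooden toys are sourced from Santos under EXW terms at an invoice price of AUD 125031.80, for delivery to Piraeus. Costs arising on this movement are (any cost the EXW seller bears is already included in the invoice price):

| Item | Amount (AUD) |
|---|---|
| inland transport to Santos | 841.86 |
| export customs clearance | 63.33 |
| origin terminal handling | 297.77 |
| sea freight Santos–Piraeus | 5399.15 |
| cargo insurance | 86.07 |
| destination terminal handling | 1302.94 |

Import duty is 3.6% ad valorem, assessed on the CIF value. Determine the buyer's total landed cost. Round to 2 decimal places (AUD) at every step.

EXW: the seller makes goods available at their premises; the buyer bears all onward costs.
CIF value = EXW price + inland to port + export clearance + origin terminal + freight + insurance = 125031.80 + 841.86 + 63.33 + 297.77 + 5399.15 + 86.07 = 131719.98
Import duty = 131719.98 × 3.6% = 4741.92
Buyer bears: inland to port 841.86 + export clearance 63.33 + origin terminal 297.77 + freight 5399.15 + insurance 86.07 + destination terminal 1302.94 + duty 4741.92 = 12733.04
Landed cost = invoice 125031.80 + 12733.04 = 137764.84

Total landed cost: AUD 137764.84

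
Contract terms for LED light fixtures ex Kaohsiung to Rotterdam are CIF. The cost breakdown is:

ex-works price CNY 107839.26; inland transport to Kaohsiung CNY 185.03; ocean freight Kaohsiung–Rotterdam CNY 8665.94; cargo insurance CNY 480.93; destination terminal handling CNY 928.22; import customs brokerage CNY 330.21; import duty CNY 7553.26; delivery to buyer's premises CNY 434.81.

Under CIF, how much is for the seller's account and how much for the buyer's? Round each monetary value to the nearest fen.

CIF: the seller pays costs through ocean freight and marine insurance to the destination port.
Seller's account: goods 107839.26 + inland to port 185.03 + freight 8665.94 + insurance 480.93 = 117171.16
Buyer's account: destination terminal 928.22 + brokerage 330.21 + duty 7553.26 + delivery 434.81 = 9246.50

Seller: CNY 117171.16; buyer: CNY 9246.50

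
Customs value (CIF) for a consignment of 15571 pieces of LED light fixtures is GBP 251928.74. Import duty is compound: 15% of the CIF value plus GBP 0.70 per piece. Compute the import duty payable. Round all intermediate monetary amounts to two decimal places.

Ad valorem component: 251928.74 × 15% = 37789.31
Specific component: 15571 × 0.70 = 10899.70
Import duty = 37789.31 + 10899.70 = 48689.01

Import duty: GBP 48689.01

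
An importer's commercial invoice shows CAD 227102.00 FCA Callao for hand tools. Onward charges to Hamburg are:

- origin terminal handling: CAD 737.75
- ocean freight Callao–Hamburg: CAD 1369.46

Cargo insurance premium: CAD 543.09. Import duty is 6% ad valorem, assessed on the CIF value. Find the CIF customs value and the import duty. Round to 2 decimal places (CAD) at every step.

CIF value: CAD 229752.30; import duty: CAD 13785.14

CIF = FCA price + pre-shipment costs + freight + insurance
CIF = 227102.00 + 737.75 + 1369.46 + 543.09 = 229752.30
Import duty = 229752.30 × 6% = 13785.14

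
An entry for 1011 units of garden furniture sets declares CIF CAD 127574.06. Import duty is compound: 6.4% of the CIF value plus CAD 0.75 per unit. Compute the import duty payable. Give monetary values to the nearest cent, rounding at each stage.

Ad valorem component: 127574.06 × 6.4% = 8164.74
Specific component: 1011 × 0.75 = 758.25
Import duty = 8164.74 + 758.25 = 8922.99

Import duty: CAD 8922.99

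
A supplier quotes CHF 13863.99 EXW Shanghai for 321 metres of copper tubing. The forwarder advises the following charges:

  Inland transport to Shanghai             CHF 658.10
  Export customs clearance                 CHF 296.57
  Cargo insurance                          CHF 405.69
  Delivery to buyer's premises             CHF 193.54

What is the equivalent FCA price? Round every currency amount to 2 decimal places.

Not relevant to the conversion: insurance, delivery — on the buyer under both terms; not part of either seller's price.
From EXW to FCA, the seller additionally bears: inland to port, export clearance.
FCA price = 13863.99 + 658.10 + 296.57 = 14818.66

FCA price: CHF 14818.66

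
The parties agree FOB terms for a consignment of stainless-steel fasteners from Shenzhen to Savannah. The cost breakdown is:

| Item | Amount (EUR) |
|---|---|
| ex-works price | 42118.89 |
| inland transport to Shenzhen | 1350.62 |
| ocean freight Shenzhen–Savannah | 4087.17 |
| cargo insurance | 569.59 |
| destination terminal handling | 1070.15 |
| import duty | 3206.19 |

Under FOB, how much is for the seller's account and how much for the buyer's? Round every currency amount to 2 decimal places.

FOB: the seller bears costs until goods are on board at the origin port; the buyer bears freight, insurance and all costs thereafter.
Seller's account: goods 42118.89 + inland to port 1350.62 = 43469.51
Buyer's account: freight 4087.17 + insurance 569.59 + destination terminal 1070.15 + duty 3206.19 = 8933.10

Seller: EUR 43469.51; buyer: EUR 8933.10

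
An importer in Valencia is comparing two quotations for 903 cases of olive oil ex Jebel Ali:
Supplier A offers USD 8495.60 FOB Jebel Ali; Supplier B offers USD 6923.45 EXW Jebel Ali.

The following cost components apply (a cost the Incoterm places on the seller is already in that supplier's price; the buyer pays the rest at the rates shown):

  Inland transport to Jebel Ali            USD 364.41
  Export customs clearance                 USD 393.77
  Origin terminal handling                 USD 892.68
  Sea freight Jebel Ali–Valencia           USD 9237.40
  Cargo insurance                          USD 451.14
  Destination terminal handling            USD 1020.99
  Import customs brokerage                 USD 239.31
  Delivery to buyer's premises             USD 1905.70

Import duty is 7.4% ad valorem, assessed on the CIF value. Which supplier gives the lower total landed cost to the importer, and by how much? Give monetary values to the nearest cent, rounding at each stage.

Supplier A (FOB):
CIF value = FOB price + freight + insurance = 8495.60 + 9237.40 + 451.14 = 18184.14
Import duty = 18184.14 × 7.4% = 1345.63
Buyer bears (A): 9237.40 + 451.14 + 1020.99 + 239.31 + 1905.70 = 12854.54
Landed cost (A) = invoice 8495.60 + 12854.54 + duty 1345.63 = 22695.77
Supplier B (EXW):
CIF value = EXW price + inland to port + export clearance + origin terminal + freight + insurance = 6923.45 + 364.41 + 393.77 + 892.68 + 9237.40 + 451.14 = 18262.85
Import duty = 18262.85 × 7.4% = 1351.45
Buyer bears (B): 364.41 + 393.77 + 892.68 + 9237.40 + 451.14 + 1020.99 + 239.31 + 1905.70 = 14505.40
Landed cost (B) = invoice 6923.45 + 14505.40 + duty 1351.45 = 22780.30
Difference = |22695.77 − 22780.30| = 84.53

Supplier A is cheaper by USD 84.53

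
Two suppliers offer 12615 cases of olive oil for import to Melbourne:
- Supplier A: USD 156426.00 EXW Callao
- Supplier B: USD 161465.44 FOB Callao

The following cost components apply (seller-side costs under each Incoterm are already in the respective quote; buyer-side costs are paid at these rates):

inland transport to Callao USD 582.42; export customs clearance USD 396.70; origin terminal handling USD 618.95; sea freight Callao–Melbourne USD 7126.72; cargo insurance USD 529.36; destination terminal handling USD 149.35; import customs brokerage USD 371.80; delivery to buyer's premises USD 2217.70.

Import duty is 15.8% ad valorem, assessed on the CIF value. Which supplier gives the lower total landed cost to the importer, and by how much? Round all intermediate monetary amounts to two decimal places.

Supplier A (EXW):
CIF value = EXW price + inland to port + export clearance + origin terminal + freight + insurance = 156426.00 + 582.42 + 396.70 + 618.95 + 7126.72 + 529.36 = 165680.15
Import duty = 165680.15 × 15.8% = 26177.46
Buyer bears (A): 582.42 + 396.70 + 618.95 + 7126.72 + 529.36 + 149.35 + 371.80 + 2217.70 = 11993.00
Landed cost (A) = invoice 156426.00 + 11993.00 + duty 26177.46 = 194596.46
Supplier B (FOB):
CIF value = FOB price + freight + insurance = 161465.44 + 7126.72 + 529.36 = 169121.52
Import duty = 169121.52 × 15.8% = 26721.20
Buyer bears (B): 7126.72 + 529.36 + 149.35 + 371.80 + 2217.70 = 10394.93
Landed cost (B) = invoice 161465.44 + 10394.93 + duty 26721.20 = 198581.57
Difference = |194596.46 − 198581.57| = 3985.11

Supplier A is cheaper by USD 3985.11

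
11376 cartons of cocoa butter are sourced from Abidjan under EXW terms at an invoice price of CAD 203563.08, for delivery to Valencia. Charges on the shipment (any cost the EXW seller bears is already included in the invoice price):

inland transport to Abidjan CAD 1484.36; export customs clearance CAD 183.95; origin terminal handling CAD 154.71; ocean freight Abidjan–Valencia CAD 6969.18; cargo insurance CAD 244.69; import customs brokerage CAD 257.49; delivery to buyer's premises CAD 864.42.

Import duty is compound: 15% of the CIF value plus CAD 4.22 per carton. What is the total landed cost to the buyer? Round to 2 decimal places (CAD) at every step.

EXW: the seller makes goods available at their premises; the buyer bears all onward costs.
CIF value = EXW price + inland to port + export clearance + origin terminal + freight + insurance = 203563.08 + 1484.36 + 183.95 + 154.71 + 6969.18 + 244.69 = 212599.97
Ad valorem component: 212599.97 × 15% = 31890.00
Specific component: 11376 × 4.22 = 48006.72
Import duty = 31890.00 + 48006.72 = 79896.72
Buyer bears: inland to port 1484.36 + export clearance 183.95 + origin terminal 154.71 + freight 6969.18 + insurance 244.69 + brokerage 257.49 + delivery 864.42 + duty 79896.72 = 90055.52
Landed cost = invoice 203563.08 + 90055.52 = 293618.60

Total landed cost: CAD 293618.60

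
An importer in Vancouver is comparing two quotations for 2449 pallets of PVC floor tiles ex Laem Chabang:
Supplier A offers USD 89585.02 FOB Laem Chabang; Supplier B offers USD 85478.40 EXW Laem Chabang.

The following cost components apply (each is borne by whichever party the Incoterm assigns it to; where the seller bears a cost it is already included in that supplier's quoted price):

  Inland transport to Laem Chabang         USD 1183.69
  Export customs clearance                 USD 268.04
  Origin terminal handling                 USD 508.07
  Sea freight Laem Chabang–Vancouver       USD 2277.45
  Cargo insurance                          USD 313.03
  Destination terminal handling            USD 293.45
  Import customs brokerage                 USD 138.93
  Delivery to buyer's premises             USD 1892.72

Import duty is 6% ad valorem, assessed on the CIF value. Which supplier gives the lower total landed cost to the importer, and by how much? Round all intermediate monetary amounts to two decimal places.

Supplier B is cheaper by USD 2275.63

Supplier A (FOB):
CIF value = FOB price + freight + insurance = 89585.02 + 2277.45 + 313.03 = 92175.50
Import duty = 92175.50 × 6% = 5530.53
Buyer bears (A): 2277.45 + 313.03 + 293.45 + 138.93 + 1892.72 = 4915.58
Landed cost (A) = invoice 89585.02 + 4915.58 + duty 5530.53 = 100031.13
Supplier B (EXW):
CIF value = EXW price + inland to port + export clearance + origin terminal + freight + insurance = 85478.40 + 1183.69 + 268.04 + 508.07 + 2277.45 + 313.03 = 90028.68
Import duty = 90028.68 × 6% = 5401.72
Buyer bears (B): 1183.69 + 268.04 + 508.07 + 2277.45 + 313.03 + 293.45 + 138.93 + 1892.72 = 6875.38
Landed cost (B) = invoice 85478.40 + 6875.38 + duty 5401.72 = 97755.50
Difference = |100031.13 − 97755.50| = 2275.63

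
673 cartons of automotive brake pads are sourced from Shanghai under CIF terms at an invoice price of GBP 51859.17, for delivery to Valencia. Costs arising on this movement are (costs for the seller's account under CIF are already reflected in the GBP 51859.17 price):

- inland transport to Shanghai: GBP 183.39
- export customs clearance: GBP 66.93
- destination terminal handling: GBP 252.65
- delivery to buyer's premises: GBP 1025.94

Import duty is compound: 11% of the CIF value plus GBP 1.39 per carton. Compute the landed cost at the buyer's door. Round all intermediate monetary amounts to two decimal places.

CIF: the seller pays costs through ocean freight and marine insurance to the destination port.
Already in the invoice (seller's account under CIF): inland to port, export clearance — exclude.
The CIF price already equals the CIF value: 51859.17
Ad valorem component: 51859.17 × 11% = 5704.51
Specific component: 673 × 1.39 = 935.47
Import duty = 5704.51 + 935.47 = 6639.98
Buyer bears: destination terminal 252.65 + delivery 1025.94 + duty 6639.98 = 7918.57
Landed cost = invoice 51859.17 + 7918.57 = 59777.74

Total landed cost: GBP 59777.74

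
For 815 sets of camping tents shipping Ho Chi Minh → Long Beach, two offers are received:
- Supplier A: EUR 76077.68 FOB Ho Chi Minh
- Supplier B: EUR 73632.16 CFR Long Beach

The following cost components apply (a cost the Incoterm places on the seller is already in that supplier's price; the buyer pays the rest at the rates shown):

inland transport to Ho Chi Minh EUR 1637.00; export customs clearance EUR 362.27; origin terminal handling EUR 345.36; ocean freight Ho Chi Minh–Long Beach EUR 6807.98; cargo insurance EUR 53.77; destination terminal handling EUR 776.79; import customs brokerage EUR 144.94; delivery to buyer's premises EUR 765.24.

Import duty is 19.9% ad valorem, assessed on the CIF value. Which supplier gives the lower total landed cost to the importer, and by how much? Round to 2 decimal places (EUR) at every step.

Supplier B is cheaper by EUR 11094.95

Supplier A (FOB):
CIF value = FOB price + freight + insurance = 76077.68 + 6807.98 + 53.77 = 82939.43
Import duty = 82939.43 × 19.9% = 16504.95
Buyer bears (A): 6807.98 + 53.77 + 776.79 + 144.94 + 765.24 = 8548.72
Landed cost (A) = invoice 76077.68 + 8548.72 + duty 16504.95 = 101131.35
Supplier B (CFR):
CIF value = CFR price + insurance = 73632.16 + 53.77 = 73685.93
Import duty = 73685.93 × 19.9% = 14663.50
Buyer bears (B): 53.77 + 776.79 + 144.94 + 765.24 = 1740.74
Landed cost (B) = invoice 73632.16 + 1740.74 + duty 14663.50 = 90036.40
Difference = |101131.35 − 90036.40| = 11094.95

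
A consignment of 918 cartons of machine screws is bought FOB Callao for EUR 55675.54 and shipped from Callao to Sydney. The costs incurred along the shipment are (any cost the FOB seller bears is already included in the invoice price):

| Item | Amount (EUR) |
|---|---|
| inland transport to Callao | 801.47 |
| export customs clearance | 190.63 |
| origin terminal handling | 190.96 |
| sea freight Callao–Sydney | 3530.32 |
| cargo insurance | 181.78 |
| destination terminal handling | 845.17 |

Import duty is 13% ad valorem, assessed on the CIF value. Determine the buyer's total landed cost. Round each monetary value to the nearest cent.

FOB: the seller bears costs until goods are on board at the origin port; the buyer bears freight, insurance and all costs thereafter.
Already in the invoice (seller's account under FOB): inland to port, export clearance, origin terminal — exclude.
CIF value = FOB price + freight + insurance = 55675.54 + 3530.32 + 181.78 = 59387.64
Import duty = 59387.64 × 13% = 7720.39
Buyer bears: freight 3530.32 + insurance 181.78 + destination terminal 845.17 + duty 7720.39 = 12277.66
Landed cost = invoice 55675.54 + 12277.66 = 67953.20

Total landed cost: EUR 67953.20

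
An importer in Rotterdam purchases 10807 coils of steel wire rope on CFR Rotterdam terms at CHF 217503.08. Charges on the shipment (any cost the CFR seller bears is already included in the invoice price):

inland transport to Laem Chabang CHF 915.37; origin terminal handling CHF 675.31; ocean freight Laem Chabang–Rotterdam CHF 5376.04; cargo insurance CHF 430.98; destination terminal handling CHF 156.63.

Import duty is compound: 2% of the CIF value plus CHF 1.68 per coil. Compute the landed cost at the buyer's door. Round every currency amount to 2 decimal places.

CFR: the seller pays costs through ocean freight to the destination port, but not insurance.
Already in the invoice (seller's account under CFR): inland to port, origin terminal, freight — exclude.
CIF value = CFR price + insurance = 217503.08 + 430.98 = 217934.06
Ad valorem component: 217934.06 × 2% = 4358.68
Specific component: 10807 × 1.68 = 18155.76
Import duty = 4358.68 + 18155.76 = 22514.44
Buyer bears: insurance 430.98 + destination terminal 156.63 + duty 22514.44 = 23102.05
Landed cost = invoice 217503.08 + 23102.05 = 240605.13

Total landed cost: CHF 240605.13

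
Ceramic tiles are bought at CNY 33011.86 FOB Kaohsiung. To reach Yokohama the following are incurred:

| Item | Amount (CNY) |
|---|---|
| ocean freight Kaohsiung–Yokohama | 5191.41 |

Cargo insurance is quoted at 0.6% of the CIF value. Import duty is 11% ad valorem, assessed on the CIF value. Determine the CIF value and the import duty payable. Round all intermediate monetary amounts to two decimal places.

Let C be the CIF value. C = FOB price + freight + 0.6% × C
C − 0.6% × C = 33011.86 + 5191.41
0.994 × C = 38203.27
C = 38203.27 / 0.994 = 38433.87
Insurance premium = 0.6% × 38433.87 = 230.60
Import duty = 38433.87 × 11% = 4227.73

CIF value: CNY 38433.87; import duty: CNY 4227.73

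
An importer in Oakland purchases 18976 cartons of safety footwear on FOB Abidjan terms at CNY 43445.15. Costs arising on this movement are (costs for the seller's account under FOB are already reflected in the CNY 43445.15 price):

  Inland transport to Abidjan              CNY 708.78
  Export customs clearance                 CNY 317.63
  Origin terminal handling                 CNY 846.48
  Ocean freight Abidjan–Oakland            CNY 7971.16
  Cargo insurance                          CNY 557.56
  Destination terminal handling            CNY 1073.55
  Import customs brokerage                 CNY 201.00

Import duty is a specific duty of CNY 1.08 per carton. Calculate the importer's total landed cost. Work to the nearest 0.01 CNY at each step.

FOB: the seller bears costs until goods are on board at the origin port; the buyer bears freight, insurance and all costs thereafter.
Already in the invoice (seller's account under FOB): inland to port, export clearance, origin terminal — exclude.
CIF value = FOB price + freight + insurance = 43445.15 + 7971.16 + 557.56 = 51973.87
Import duty = 18976 × 1.08 = 20494.08
Buyer bears: freight 7971.16 + insurance 557.56 + destination terminal 1073.55 + brokerage 201.00 + duty 20494.08 = 30297.35
Landed cost = invoice 43445.15 + 30297.35 = 73742.50

Total landed cost: CNY 73742.50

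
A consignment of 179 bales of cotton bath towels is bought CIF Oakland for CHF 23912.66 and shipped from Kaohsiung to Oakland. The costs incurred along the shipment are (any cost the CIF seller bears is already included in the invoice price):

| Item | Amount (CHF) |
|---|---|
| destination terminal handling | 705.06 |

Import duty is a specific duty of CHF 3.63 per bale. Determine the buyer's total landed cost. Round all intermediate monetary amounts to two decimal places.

CIF: the seller pays costs through ocean freight and marine insurance to the destination port.
The CIF price already equals the CIF value: 23912.66
Import duty = 179 × 3.63 = 649.77
Buyer bears: destination terminal 705.06 + duty 649.77 = 1354.83
Landed cost = invoice 23912.66 + 1354.83 = 25267.49

Total landed cost: CHF 25267.49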